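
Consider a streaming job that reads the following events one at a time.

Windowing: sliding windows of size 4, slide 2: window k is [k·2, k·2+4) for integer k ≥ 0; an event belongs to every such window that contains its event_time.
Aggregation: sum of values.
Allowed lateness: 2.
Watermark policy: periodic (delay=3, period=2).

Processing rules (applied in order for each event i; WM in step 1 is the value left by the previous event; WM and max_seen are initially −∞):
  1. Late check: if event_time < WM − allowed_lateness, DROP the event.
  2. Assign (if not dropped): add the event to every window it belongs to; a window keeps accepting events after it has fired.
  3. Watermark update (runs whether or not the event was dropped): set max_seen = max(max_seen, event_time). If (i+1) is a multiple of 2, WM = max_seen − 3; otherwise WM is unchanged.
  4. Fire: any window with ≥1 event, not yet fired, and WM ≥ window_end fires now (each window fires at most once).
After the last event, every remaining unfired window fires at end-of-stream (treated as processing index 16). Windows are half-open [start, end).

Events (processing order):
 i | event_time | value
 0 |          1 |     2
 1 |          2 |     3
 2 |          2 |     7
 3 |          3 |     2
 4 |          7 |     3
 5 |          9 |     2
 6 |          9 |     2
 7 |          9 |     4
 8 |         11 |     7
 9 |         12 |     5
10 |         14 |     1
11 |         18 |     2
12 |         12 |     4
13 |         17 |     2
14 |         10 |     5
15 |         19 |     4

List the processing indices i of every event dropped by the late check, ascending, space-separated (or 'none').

i=0 t=1 v=2: → [0,4); WM=−∞
i=1 t=2 v=3: → [2,6),[0,4); WM=-1
i=2 t=2 v=7: → [2,6),[0,4); WM=-1
i=3 t=3 v=2: → [2,6),[0,4); WM=0
i=4 t=7 v=3: → [6,10),[4,8); WM=0
i=5 t=9 v=2: → [8,12),[6,10); WM=6; [0,4) fires=14 [2,6) fires=12
i=6 t=9 v=2: → [8,12),[6,10); WM=6
i=7 t=9 v=4: → [8,12),[6,10); WM=6
i=8 t=11 v=7: → [10,14),[8,12); WM=6
i=9 t=12 v=5: → [12,16),[10,14); WM=9; [4,8) fires=3
i=10 t=14 v=1: → [14,18),[12,16); WM=9
i=11 t=18 v=2: → [18,22),[16,20); WM=15; [6,10) fires=11 [8,12) fires=15 [10,14) fires=12
i=12 t=12 v=4: DROP (t<15-2); WM=15
i=13 t=17 v=2: → [16,20),[14,18); WM=15
i=14 t=10 v=5: DROP (t<15-2); WM=15
i=15 t=19 v=4: → [18,22),[16,20); WM=16; [12,16) fires=6

12 14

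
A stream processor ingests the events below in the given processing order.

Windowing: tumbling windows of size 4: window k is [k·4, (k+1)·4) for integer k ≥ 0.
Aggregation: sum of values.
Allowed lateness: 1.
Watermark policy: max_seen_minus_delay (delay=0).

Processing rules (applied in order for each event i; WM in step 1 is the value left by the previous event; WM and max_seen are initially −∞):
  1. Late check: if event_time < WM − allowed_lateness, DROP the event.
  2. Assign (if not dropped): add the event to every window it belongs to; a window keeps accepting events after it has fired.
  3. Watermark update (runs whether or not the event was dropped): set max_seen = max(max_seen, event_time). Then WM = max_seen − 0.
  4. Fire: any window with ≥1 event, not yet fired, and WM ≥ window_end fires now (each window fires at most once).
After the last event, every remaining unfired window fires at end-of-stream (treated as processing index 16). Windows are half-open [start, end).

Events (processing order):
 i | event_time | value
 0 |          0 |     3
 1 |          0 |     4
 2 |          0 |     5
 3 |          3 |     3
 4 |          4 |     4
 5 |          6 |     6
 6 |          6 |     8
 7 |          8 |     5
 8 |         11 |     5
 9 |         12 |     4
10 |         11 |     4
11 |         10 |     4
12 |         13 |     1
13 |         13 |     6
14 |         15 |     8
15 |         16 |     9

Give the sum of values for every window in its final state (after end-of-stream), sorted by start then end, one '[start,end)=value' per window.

[0,4)=15 [4,8)=18 [8,12)=14 [12,16)=19 [16,20)=9

i=0 t=0 v=3: → [0,4); WM=0
i=1 t=0 v=4: → [0,4); WM=0
i=2 t=0 v=5: → [0,4); WM=0
i=3 t=3 v=3: → [0,4); WM=3
i=4 t=4 v=4: → [4,8); WM=4; [0,4) fires=15
i=5 t=6 v=6: → [4,8); WM=6
i=6 t=6 v=8: → [4,8); WM=6
i=7 t=8 v=5: → [8,12); WM=8; [4,8) fires=18
i=8 t=11 v=5: → [8,12); WM=11
i=9 t=12 v=4: → [12,16); WM=12; [8,12) fires=10
i=10 t=11 v=4: → [8,12); WM=12
i=11 t=10 v=4: DROP (t<12-1); WM=12
i=12 t=13 v=1: → [12,16); WM=13
i=13 t=13 v=6: → [12,16); WM=13
i=14 t=15 v=8: → [12,16); WM=15
i=15 t=16 v=9: → [16,20); WM=16; [12,16) fires=19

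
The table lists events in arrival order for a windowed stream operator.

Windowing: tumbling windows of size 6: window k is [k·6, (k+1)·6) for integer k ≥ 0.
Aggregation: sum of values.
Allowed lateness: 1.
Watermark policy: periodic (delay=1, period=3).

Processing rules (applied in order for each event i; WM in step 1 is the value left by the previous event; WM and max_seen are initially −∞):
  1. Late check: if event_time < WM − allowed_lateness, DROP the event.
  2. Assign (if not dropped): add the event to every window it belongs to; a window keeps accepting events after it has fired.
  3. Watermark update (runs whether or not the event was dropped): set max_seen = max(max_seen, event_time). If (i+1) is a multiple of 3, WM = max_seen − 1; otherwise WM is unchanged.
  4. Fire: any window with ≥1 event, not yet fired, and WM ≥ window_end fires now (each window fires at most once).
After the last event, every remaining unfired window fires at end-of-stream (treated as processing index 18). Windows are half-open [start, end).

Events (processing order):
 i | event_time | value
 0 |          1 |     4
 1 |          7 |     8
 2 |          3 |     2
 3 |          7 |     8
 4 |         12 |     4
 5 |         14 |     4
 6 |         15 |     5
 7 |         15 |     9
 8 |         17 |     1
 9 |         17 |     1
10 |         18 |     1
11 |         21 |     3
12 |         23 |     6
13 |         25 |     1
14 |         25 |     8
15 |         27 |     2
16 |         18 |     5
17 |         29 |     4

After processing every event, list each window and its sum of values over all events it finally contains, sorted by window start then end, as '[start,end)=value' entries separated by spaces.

i=0 t=1 v=4: → [0,6); WM=−∞
i=1 t=7 v=8: → [6,12); WM=−∞
i=2 t=3 v=2: → [0,6); WM=6; [0,6) fires=6
i=3 t=7 v=8: → [6,12); WM=6
i=4 t=12 v=4: → [12,18); WM=6
i=5 t=14 v=4: → [12,18); WM=13; [6,12) fires=16
i=6 t=15 v=5: → [12,18); WM=13
i=7 t=15 v=9: → [12,18); WM=13
i=8 t=17 v=1: → [12,18); WM=16
i=9 t=17 v=1: → [12,18); WM=16
i=10 t=18 v=1: → [18,24); WM=16
i=11 t=21 v=3: → [18,24); WM=20; [12,18) fires=24
i=12 t=23 v=6: → [18,24); WM=20
i=13 t=25 v=1: → [24,30); WM=20
i=14 t=25 v=8: → [24,30); WM=24; [18,24) fires=10
i=15 t=27 v=2: → [24,30); WM=24
i=16 t=18 v=5: DROP (t<24-1); WM=24
i=17 t=29 v=4: → [24,30); WM=28

[0,6)=6 [6,12)=16 [12,18)=24 [18,24)=10 [24,30)=15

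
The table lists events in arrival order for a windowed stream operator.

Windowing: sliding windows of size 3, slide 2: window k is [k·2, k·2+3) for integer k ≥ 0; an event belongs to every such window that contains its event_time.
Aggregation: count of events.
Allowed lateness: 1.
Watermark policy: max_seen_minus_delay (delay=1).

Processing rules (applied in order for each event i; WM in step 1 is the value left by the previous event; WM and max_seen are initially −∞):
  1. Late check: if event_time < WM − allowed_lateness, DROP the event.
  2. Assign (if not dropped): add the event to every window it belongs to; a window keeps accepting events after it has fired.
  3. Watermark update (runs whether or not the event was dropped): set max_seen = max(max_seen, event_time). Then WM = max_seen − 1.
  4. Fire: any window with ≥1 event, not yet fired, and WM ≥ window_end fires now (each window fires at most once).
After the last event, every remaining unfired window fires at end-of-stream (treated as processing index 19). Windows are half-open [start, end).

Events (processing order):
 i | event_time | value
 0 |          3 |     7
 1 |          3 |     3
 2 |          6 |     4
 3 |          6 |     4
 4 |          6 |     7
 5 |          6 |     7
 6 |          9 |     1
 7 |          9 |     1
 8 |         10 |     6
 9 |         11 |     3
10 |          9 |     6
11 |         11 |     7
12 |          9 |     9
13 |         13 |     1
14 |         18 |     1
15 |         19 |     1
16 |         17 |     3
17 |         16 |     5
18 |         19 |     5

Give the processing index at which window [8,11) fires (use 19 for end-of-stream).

13

i=0 t=3 v=7: → [2,5); WM=2
i=1 t=3 v=3: → [2,5); WM=2
i=2 t=6 v=4: → [6,9),[4,7); WM=5; [2,5) fires=2
i=3 t=6 v=4: → [6,9),[4,7); WM=5
i=4 t=6 v=7: → [6,9),[4,7); WM=5
i=5 t=6 v=7: → [6,9),[4,7); WM=5
i=6 t=9 v=1: → [8,11); WM=8; [4,7) fires=4
i=7 t=9 v=1: → [8,11); WM=8
i=8 t=10 v=6: → [10,13),[8,11); WM=9; [6,9) fires=4
i=9 t=11 v=3: → [10,13); WM=10
i=10 t=9 v=6: → [8,11); WM=10
i=11 t=11 v=7: → [10,13); WM=10
i=12 t=9 v=9: → [8,11); WM=10
i=13 t=13 v=1: → [12,15); WM=12; [8,11) fires=5
i=14 t=18 v=1: → [18,21),[16,19); WM=17; [10,13) fires=3 [12,15) fires=1
i=15 t=19 v=1: → [18,21); WM=18
i=16 t=17 v=3: → [16,19); WM=18
i=17 t=16 v=5: DROP (t<18-1); WM=18
i=18 t=19 v=5: → [18,21); WM=18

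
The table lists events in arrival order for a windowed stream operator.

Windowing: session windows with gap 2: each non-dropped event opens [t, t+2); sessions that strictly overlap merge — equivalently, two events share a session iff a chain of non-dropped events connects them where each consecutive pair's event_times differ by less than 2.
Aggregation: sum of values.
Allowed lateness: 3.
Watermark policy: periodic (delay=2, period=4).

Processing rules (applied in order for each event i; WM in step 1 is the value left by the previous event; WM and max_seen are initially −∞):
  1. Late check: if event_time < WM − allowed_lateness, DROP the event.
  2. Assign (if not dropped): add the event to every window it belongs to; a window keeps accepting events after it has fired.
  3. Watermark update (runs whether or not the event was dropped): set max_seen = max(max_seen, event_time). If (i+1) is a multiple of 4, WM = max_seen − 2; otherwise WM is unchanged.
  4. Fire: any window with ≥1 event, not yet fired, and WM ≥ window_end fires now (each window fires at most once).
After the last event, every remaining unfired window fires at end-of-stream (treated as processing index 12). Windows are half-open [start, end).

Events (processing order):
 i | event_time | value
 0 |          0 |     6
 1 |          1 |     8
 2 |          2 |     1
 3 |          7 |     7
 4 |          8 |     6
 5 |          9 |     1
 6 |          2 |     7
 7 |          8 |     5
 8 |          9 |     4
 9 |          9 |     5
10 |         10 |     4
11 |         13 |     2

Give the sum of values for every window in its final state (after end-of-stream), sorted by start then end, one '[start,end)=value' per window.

[0,4)=22 [7,12)=32 [13,15)=2

i=0 t=0 v=6: → [0,2); WM=−∞
i=1 t=1 v=8: → [0,3); WM=−∞
i=2 t=2 v=1: → [0,4); WM=−∞
i=3 t=7 v=7: → [7,9); WM=5
i=4 t=8 v=6: → [7,10); WM=5
i=5 t=9 v=1: → [7,11); WM=5
i=6 t=2 v=7: → [0,4); WM=5
i=7 t=8 v=5: → [7,11); WM=7
i=8 t=9 v=4: → [7,11); WM=7
i=9 t=9 v=5: → [7,11); WM=7
i=10 t=10 v=4: → [7,12); WM=7
i=11 t=13 v=2: → [13,15); WM=11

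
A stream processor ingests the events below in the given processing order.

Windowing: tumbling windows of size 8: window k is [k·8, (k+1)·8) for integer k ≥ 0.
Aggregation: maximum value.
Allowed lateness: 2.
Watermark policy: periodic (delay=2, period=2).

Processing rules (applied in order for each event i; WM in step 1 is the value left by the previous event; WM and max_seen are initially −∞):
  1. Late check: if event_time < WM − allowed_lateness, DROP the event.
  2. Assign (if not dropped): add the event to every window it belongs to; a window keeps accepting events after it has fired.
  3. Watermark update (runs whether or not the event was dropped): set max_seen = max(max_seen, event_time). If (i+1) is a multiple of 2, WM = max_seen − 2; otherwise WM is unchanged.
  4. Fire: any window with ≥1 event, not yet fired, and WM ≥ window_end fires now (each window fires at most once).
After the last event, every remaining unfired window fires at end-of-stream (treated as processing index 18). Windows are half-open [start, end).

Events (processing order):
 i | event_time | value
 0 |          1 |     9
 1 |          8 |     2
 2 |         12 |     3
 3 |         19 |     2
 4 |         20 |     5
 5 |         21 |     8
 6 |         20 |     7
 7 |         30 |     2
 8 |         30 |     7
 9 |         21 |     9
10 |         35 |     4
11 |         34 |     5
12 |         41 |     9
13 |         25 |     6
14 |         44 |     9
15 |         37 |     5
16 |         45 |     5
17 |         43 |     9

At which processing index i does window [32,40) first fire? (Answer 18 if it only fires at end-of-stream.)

i=0 t=1 v=9: → [0,8); WM=−∞
i=1 t=8 v=2: → [8,16); WM=6
i=2 t=12 v=3: → [8,16); WM=6
i=3 t=19 v=2: → [16,24); WM=17; [0,8) fires=9 [8,16) fires=3
i=4 t=20 v=5: → [16,24); WM=17
i=5 t=21 v=8: → [16,24); WM=19
i=6 t=20 v=7: → [16,24); WM=19
i=7 t=30 v=2: → [24,32); WM=28; [16,24) fires=8
i=8 t=30 v=7: → [24,32); WM=28
i=9 t=21 v=9: DROP (t<28-2); WM=28
i=10 t=35 v=4: → [32,40); WM=28
i=11 t=34 v=5: → [32,40); WM=33; [24,32) fires=7
i=12 t=41 v=9: → [40,48); WM=33
i=13 t=25 v=6: DROP (t<33-2); WM=39
i=14 t=44 v=9: → [40,48); WM=39
i=15 t=37 v=5: → [32,40); WM=42; [32,40) fires=5
i=16 t=45 v=5: → [40,48); WM=42
i=17 t=43 v=9: → [40,48); WM=43

15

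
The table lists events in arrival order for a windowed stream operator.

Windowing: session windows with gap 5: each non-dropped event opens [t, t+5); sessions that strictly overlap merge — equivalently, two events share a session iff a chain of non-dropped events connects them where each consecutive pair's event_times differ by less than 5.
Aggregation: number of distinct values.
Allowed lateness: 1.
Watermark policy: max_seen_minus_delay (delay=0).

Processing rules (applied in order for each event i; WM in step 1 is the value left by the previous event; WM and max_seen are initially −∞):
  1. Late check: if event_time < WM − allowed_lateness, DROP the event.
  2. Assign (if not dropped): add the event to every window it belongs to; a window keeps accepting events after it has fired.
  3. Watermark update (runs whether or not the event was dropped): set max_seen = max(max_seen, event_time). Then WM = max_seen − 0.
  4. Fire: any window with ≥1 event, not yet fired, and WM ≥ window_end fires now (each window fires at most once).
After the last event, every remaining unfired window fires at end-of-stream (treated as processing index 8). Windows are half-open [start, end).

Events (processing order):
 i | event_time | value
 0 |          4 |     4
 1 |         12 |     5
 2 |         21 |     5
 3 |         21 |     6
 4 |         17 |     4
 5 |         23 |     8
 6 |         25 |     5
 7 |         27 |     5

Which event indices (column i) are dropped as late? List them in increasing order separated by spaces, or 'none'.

4

i=0 t=4 v=4: → [4,9); WM=4
i=1 t=12 v=5: → [12,17); WM=12
i=2 t=21 v=5: → [21,26); WM=21
i=3 t=21 v=6: → [21,26); WM=21
i=4 t=17 v=4: DROP (t<21-1); WM=21
i=5 t=23 v=8: → [21,28); WM=23
i=6 t=25 v=5: → [21,30); WM=25
i=7 t=27 v=5: → [21,32); WM=27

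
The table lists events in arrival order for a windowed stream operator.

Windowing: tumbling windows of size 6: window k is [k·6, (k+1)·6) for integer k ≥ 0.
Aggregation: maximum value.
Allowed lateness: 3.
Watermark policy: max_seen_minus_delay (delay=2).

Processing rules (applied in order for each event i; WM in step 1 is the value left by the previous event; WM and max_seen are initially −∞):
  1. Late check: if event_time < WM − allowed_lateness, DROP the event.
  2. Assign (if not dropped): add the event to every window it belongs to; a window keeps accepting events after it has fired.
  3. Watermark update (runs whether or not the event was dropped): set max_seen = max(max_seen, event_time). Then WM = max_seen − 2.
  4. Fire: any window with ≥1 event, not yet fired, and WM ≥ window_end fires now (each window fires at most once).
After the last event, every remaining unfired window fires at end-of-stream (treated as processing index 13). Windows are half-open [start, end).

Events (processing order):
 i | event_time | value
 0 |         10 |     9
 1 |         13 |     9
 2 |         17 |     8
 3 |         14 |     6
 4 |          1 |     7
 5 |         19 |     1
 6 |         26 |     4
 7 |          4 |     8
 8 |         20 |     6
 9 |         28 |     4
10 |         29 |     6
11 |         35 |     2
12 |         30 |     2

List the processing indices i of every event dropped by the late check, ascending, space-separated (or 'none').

4 7 8

i=0 t=10 v=9: → [6,12); WM=8
i=1 t=13 v=9: → [12,18); WM=11
i=2 t=17 v=8: → [12,18); WM=15; [6,12) fires=9
i=3 t=14 v=6: → [12,18); WM=15
i=4 t=1 v=7: DROP (t<15-3); WM=15
i=5 t=19 v=1: → [18,24); WM=17
i=6 t=26 v=4: → [24,30); WM=24; [12,18) fires=9 [18,24) fires=1
i=7 t=4 v=8: DROP (t<24-3); WM=24
i=8 t=20 v=6: DROP (t<24-3); WM=24
i=9 t=28 v=4: → [24,30); WM=26
i=10 t=29 v=6: → [24,30); WM=27
i=11 t=35 v=2: → [30,36); WM=33; [24,30) fires=6
i=12 t=30 v=2: → [30,36); WM=33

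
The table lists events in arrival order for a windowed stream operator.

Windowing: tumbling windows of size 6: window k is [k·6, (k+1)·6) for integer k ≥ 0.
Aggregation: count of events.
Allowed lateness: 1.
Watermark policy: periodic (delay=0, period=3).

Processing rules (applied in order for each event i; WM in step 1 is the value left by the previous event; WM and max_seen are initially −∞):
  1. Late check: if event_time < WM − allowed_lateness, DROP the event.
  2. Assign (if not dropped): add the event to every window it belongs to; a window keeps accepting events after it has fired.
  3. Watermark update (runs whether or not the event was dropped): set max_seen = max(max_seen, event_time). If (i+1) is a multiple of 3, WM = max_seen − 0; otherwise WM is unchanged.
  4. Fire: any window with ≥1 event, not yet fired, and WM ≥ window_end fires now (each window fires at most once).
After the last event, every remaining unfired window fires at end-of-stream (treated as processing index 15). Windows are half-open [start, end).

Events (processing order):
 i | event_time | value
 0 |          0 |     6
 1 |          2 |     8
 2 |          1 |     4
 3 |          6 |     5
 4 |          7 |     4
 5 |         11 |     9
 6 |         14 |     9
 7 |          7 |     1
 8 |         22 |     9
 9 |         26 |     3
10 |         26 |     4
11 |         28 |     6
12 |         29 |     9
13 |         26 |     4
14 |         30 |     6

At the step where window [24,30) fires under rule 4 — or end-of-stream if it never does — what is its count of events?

4

i=0 t=0 v=6: → [0,6); WM=−∞
i=1 t=2 v=8: → [0,6); WM=−∞
i=2 t=1 v=4: → [0,6); WM=2
i=3 t=6 v=5: → [6,12); WM=2
i=4 t=7 v=4: → [6,12); WM=2
i=5 t=11 v=9: → [6,12); WM=11; [0,6) fires=3
i=6 t=14 v=9: → [12,18); WM=11
i=7 t=7 v=1: DROP (t<11-1); WM=11
i=8 t=22 v=9: → [18,24); WM=22; [6,12) fires=3 [12,18) fires=1
i=9 t=26 v=3: → [24,30); WM=22
i=10 t=26 v=4: → [24,30); WM=22
i=11 t=28 v=6: → [24,30); WM=28; [18,24) fires=1
i=12 t=29 v=9: → [24,30); WM=28
i=13 t=26 v=4: DROP (t<28-1); WM=28
i=14 t=30 v=6: → [30,36); WM=30; [24,30) fires=4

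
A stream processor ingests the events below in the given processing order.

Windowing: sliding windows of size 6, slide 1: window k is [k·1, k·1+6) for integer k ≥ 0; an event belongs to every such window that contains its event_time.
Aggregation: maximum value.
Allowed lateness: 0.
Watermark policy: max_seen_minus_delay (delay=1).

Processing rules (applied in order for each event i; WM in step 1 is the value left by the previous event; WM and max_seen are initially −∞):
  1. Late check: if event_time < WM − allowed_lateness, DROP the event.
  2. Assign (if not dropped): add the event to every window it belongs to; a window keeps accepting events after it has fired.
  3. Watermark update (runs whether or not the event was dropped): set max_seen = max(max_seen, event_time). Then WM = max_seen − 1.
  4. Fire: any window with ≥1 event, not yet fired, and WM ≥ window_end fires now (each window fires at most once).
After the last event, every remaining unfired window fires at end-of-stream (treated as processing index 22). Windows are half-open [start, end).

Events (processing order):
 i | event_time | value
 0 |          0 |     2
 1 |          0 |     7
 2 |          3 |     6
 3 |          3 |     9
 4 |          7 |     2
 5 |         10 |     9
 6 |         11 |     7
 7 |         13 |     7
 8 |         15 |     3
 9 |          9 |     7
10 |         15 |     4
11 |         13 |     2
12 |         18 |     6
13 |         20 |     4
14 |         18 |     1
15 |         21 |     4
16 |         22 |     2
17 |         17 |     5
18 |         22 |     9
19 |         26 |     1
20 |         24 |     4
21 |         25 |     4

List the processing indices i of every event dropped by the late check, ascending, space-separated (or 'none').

9 11 14 17 20

i=0 t=0 v=2: → [0,6); WM=-1
i=1 t=0 v=7: → [0,6); WM=-1
i=2 t=3 v=6: → [3,9),[2,8),[1,7),[0,6); WM=2
i=3 t=3 v=9: → [3,9),[2,8),[1,7),[0,6); WM=2
i=4 t=7 v=2: → [7,13),[6,12),[5,11),[4,10),[3,9),[2,8); WM=6; [0,6) fires=9
i=5 t=10 v=9: → [10,16),[9,15),[8,14),[7,13),[6,12),[5,11); WM=9; [1,7) fires=9 [2,8) fires=9 [3,9) fires=9
i=6 t=11 v=7: → [11,17),[10,16),[9,15),[8,14),[7,13),[6,12); WM=10; [4,10) fires=2
i=7 t=13 v=7: → [13,19),[12,18),[11,17),[10,16),[9,15),[8,14); WM=12; [5,11) fires=9 [6,12) fires=9
i=8 t=15 v=3: → [15,21),[14,20),[13,19),[12,18),[11,17),[10,16); WM=14; [7,13) fires=9 [8,14) fires=9
i=9 t=9 v=7: DROP (t<14-0); WM=14
i=10 t=15 v=4: → [15,21),[14,20),[13,19),[12,18),[11,17),[10,16); WM=14
i=11 t=13 v=2: DROP (t<14-0); WM=14
i=12 t=18 v=6: → [18,24),[17,23),[16,22),[15,21),[14,20),[13,19); WM=17; [9,15) fires=9 [10,16) fires=9 [11,17) fires=7
i=13 t=20 v=4: → [20,26),[19,25),[18,24),[17,23),[16,22),[15,21); WM=19; [12,18) fires=7 [13,19) fires=7
i=14 t=18 v=1: DROP (t<19-0); WM=19
i=15 t=21 v=4: → [21,27),[20,26),[19,25),[18,24),[17,23),[16,22); WM=20; [14,20) fires=6
i=16 t=22 v=2: → [22,28),[21,27),[20,26),[19,25),[18,24),[17,23); WM=21; [15,21) fires=6
i=17 t=17 v=5: DROP (t<21-0); WM=21
i=18 t=22 v=9: → [22,28),[21,27),[20,26),[19,25),[18,24),[17,23); WM=21
i=19 t=26 v=1: → [26,32),[25,31),[24,30),[23,29),[22,28),[21,27); WM=25; [16,22) fires=6 [17,23) fires=9 [18,24) fires=9 [19,25) fires=9
i=20 t=24 v=4: DROP (t<25-0); WM=25
i=21 t=25 v=4: → [25,31),[24,30),[23,29),[22,28),[21,27),[20,26); WM=25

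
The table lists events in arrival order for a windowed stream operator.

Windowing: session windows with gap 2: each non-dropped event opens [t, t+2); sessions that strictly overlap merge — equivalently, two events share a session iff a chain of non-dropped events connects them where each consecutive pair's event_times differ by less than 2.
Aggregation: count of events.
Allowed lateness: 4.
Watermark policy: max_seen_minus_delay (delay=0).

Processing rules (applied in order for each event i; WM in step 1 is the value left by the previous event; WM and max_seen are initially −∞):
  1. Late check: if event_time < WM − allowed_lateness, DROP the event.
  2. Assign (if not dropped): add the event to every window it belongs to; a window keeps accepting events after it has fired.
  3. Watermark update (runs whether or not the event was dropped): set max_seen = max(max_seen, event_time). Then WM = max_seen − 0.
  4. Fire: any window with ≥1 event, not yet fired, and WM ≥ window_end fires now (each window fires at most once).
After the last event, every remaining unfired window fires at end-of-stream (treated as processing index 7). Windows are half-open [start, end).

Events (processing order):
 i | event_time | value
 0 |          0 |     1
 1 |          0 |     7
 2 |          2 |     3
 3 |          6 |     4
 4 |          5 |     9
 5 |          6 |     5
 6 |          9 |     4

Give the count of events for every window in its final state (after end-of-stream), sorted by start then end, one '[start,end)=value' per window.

[0,2)=2 [2,4)=1 [5,8)=3 [9,11)=1

i=0 t=0 v=1: → [0,2); WM=0
i=1 t=0 v=7: → [0,2); WM=0
i=2 t=2 v=3: → [2,4); WM=2
i=3 t=6 v=4: → [6,8); WM=6
i=4 t=5 v=9: → [5,8); WM=6
i=5 t=6 v=5: → [5,8); WM=6
i=6 t=9 v=4: → [9,11); WM=9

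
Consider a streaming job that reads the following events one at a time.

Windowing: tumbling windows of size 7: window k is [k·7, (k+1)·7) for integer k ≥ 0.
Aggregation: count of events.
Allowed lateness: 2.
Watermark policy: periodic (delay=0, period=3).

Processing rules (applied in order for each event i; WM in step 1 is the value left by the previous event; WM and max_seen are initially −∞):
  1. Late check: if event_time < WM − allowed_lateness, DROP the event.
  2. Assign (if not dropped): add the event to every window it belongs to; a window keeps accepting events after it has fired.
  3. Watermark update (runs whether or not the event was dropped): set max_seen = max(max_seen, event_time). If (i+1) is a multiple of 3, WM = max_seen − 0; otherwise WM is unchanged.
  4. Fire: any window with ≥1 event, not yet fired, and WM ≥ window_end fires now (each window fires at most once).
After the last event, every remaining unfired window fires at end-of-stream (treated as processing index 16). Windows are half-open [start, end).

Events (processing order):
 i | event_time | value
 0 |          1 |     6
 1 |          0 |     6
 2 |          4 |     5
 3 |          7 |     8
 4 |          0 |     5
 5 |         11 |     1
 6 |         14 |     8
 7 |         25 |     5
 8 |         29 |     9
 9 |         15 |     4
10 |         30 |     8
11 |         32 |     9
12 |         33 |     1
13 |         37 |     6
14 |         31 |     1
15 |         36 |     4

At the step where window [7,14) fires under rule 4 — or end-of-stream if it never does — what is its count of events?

i=0 t=1 v=6: → [0,7); WM=−∞
i=1 t=0 v=6: → [0,7); WM=−∞
i=2 t=4 v=5: → [0,7); WM=4
i=3 t=7 v=8: → [7,14); WM=4
i=4 t=0 v=5: DROP (t<4-2); WM=4
i=5 t=11 v=1: → [7,14); WM=11; [0,7) fires=3
i=6 t=14 v=8: → [14,21); WM=11
i=7 t=25 v=5: → [21,28); WM=11
i=8 t=29 v=9: → [28,35); WM=29; [7,14) fires=2 [14,21) fires=1 [21,28) fires=1
i=9 t=15 v=4: DROP (t<29-2); WM=29
i=10 t=30 v=8: → [28,35); WM=29
i=11 t=32 v=9: → [28,35); WM=32
i=12 t=33 v=1: → [28,35); WM=32
i=13 t=37 v=6: → [35,42); WM=32
i=14 t=31 v=1: → [28,35); WM=37; [28,35) fires=5
i=15 t=36 v=4: → [35,42); WM=37

2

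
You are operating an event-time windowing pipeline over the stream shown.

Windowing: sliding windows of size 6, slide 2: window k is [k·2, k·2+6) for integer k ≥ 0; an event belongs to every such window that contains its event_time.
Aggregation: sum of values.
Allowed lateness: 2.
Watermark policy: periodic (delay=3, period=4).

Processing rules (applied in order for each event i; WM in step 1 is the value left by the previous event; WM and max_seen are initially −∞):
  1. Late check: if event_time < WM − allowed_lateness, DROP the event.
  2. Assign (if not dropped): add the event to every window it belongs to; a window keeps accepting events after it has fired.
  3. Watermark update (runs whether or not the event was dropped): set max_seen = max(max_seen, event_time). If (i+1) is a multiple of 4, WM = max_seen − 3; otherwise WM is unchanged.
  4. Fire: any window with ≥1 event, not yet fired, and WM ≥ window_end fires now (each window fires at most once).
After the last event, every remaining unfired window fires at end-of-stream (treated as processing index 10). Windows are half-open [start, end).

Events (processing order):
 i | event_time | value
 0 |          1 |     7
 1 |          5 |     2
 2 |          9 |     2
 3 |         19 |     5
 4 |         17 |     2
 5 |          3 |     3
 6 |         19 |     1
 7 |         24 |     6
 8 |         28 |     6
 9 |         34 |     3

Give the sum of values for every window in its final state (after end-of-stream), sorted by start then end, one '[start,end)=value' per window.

i=0 t=1 v=7: → [0,6); WM=−∞
i=1 t=5 v=2: → [4,10),[2,8),[0,6); WM=−∞
i=2 t=9 v=2: → [8,14),[6,12),[4,10); WM=−∞
i=3 t=19 v=5: → [18,24),[16,22),[14,20); WM=16; [0,6) fires=9 [2,8) fires=2 [4,10) fires=4 [6,12) fires=2 [8,14) fires=2
i=4 t=17 v=2: → [16,22),[14,20),[12,18); WM=16
i=5 t=3 v=3: DROP (t<16-2); WM=16
i=6 t=19 v=1: → [18,24),[16,22),[14,20); WM=16
i=7 t=24 v=6: → [24,30),[22,28),[20,26); WM=21; [12,18) fires=2 [14,20) fires=8
i=8 t=28 v=6: → [28,34),[26,32),[24,30); WM=21
i=9 t=34 v=3: → [34,40),[32,38),[30,36); WM=21

[0,6)=9 [2,8)=2 [4,10)=4 [6,12)=2 [8,14)=2 [12,18)=2 [14,20)=8 [16,22)=8 [18,24)=6 [20,26)=6 [22,28)=6 [24,30)=12 [26,32)=6 [28,34)=6 [30,36)=3 [32,38)=3 [34,40)=3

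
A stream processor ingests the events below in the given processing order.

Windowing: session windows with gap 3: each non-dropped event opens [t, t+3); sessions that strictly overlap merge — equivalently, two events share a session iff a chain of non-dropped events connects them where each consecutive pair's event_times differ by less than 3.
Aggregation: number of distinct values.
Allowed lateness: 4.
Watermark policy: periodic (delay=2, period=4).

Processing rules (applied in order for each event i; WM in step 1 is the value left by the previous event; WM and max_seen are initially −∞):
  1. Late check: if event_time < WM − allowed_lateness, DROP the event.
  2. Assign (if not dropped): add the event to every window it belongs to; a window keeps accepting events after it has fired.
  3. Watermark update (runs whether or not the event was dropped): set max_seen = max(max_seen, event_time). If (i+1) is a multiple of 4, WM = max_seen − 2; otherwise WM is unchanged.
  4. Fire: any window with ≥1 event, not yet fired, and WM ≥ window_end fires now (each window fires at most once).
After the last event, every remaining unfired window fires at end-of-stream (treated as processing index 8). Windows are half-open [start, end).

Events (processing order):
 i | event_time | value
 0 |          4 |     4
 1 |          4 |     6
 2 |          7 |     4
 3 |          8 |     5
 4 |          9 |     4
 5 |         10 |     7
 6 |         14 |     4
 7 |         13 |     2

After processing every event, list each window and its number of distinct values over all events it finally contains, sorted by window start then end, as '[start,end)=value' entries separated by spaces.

i=0 t=4 v=4: → [4,7); WM=−∞
i=1 t=4 v=6: → [4,7); WM=−∞
i=2 t=7 v=4: → [7,10); WM=−∞
i=3 t=8 v=5: → [7,11); WM=6
i=4 t=9 v=4: → [7,12); WM=6
i=5 t=10 v=7: → [7,13); WM=6
i=6 t=14 v=4: → [14,17); WM=6
i=7 t=13 v=2: → [13,17); WM=12

[4,7)=2 [7,13)=3 [13,17)=2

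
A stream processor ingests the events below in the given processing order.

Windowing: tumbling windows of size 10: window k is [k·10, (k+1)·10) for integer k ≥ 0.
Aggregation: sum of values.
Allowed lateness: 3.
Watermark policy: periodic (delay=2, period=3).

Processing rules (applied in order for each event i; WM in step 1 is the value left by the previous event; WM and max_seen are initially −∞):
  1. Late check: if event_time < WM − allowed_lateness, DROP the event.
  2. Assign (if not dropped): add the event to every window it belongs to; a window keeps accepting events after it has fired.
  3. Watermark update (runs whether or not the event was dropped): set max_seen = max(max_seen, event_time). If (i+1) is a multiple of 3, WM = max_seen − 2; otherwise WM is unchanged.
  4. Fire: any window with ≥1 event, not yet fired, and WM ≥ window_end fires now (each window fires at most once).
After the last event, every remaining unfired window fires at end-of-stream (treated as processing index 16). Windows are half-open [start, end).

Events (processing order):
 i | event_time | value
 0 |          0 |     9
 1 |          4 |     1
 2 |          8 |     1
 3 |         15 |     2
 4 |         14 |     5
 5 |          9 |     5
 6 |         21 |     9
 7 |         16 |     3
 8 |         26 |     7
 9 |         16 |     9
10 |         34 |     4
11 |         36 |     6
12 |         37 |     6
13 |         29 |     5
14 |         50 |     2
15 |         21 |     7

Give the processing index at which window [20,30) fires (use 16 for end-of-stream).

11

i=0 t=0 v=9: → [0,10); WM=−∞
i=1 t=4 v=1: → [0,10); WM=−∞
i=2 t=8 v=1: → [0,10); WM=6
i=3 t=15 v=2: → [10,20); WM=6
i=4 t=14 v=5: → [10,20); WM=6
i=5 t=9 v=5: → [0,10); WM=13; [0,10) fires=16
i=6 t=21 v=9: → [20,30); WM=13
i=7 t=16 v=3: → [10,20); WM=13
i=8 t=26 v=7: → [20,30); WM=24; [10,20) fires=10
i=9 t=16 v=9: DROP (t<24-3); WM=24
i=10 t=34 v=4: → [30,40); WM=24
i=11 t=36 v=6: → [30,40); WM=34; [20,30) fires=16
i=12 t=37 v=6: → [30,40); WM=34
i=13 t=29 v=5: DROP (t<34-3); WM=34
i=14 t=50 v=2: → [50,60); WM=48; [30,40) fires=16
i=15 t=21 v=7: DROP (t<48-3); WM=48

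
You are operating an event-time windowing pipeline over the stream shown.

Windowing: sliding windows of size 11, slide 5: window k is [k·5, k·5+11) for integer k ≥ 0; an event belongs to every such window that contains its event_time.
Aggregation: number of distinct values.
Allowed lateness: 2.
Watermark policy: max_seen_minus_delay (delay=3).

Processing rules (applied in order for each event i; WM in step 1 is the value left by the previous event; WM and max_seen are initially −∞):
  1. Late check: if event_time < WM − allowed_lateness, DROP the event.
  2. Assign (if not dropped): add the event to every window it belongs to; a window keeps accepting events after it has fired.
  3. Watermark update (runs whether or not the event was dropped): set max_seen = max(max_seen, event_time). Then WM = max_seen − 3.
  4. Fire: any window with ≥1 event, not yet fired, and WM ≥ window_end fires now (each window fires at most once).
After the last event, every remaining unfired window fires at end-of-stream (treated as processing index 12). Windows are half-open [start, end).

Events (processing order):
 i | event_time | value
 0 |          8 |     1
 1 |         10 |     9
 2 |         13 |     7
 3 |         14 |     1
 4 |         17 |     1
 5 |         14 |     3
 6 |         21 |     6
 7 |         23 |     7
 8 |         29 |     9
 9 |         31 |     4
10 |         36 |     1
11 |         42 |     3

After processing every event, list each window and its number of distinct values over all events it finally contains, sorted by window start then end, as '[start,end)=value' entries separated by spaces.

i=0 t=8 v=1: → [5,16),[0,11); WM=5
i=1 t=10 v=9: → [10,21),[5,16),[0,11); WM=7
i=2 t=13 v=7: → [10,21),[5,16); WM=10
i=3 t=14 v=1: → [10,21),[5,16); WM=11; [0,11) fires=2
i=4 t=17 v=1: → [15,26),[10,21); WM=14
i=5 t=14 v=3: → [10,21),[5,16); WM=14
i=6 t=21 v=6: → [20,31),[15,26); WM=18; [5,16) fires=4
i=7 t=23 v=7: → [20,31),[15,26); WM=20
i=8 t=29 v=9: → [25,36),[20,31); WM=26; [10,21) fires=4 [15,26) fires=3
i=9 t=31 v=4: → [30,41),[25,36); WM=28
i=10 t=36 v=1: → [35,46),[30,41); WM=33; [20,31) fires=3
i=11 t=42 v=3: → [40,51),[35,46); WM=39; [25,36) fires=2

[0,11)=2 [5,16)=4 [10,21)=4 [15,26)=3 [20,31)=3 [25,36)=2 [30,41)=2 [35,46)=2 [40,51)=1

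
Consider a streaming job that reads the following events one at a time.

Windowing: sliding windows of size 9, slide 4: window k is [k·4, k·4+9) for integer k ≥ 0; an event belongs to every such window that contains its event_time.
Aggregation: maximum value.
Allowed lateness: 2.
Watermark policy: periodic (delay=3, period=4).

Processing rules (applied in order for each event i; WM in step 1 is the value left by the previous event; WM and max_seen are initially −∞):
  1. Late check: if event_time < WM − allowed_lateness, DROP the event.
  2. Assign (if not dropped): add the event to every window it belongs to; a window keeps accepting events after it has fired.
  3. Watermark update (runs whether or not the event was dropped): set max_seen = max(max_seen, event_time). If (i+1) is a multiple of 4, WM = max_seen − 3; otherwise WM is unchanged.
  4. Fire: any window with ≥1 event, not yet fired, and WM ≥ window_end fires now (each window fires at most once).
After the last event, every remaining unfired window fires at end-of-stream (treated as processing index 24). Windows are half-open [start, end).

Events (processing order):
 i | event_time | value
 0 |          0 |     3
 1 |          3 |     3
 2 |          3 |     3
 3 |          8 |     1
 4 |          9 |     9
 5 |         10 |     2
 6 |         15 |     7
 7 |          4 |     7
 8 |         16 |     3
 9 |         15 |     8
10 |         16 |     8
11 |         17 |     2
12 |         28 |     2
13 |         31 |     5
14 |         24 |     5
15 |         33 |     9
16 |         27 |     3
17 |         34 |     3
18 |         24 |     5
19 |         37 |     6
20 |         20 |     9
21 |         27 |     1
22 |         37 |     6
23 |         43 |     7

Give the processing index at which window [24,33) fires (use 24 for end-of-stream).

i=0 t=0 v=3: → [0,9); WM=−∞
i=1 t=3 v=3: → [0,9); WM=−∞
i=2 t=3 v=3: → [0,9); WM=−∞
i=3 t=8 v=1: → [8,17),[4,13),[0,9); WM=5
i=4 t=9 v=9: → [8,17),[4,13); WM=5
i=5 t=10 v=2: → [8,17),[4,13); WM=5
i=6 t=15 v=7: → [12,21),[8,17); WM=5
i=7 t=4 v=7: → [4,13),[0,9); WM=12; [0,9) fires=7
i=8 t=16 v=3: → [16,25),[12,21),[8,17); WM=12
i=9 t=15 v=8: → [12,21),[8,17); WM=12
i=10 t=16 v=8: → [16,25),[12,21),[8,17); WM=12
i=11 t=17 v=2: → [16,25),[12,21); WM=14; [4,13) fires=9
i=12 t=28 v=2: → [28,37),[24,33),[20,29); WM=14
i=13 t=31 v=5: → [28,37),[24,33); WM=14
i=14 t=24 v=5: → [24,33),[20,29),[16,25); WM=14
i=15 t=33 v=9: → [32,41),[28,37); WM=30; [8,17) fires=9 [12,21) fires=8 [16,25) fires=8 [20,29) fires=5
i=16 t=27 v=3: DROP (t<30-2); WM=30
i=17 t=34 v=3: → [32,41),[28,37); WM=30
i=18 t=24 v=5: DROP (t<30-2); WM=30
i=19 t=37 v=6: → [36,45),[32,41); WM=34; [24,33) fires=5
i=20 t=20 v=9: DROP (t<34-2); WM=34
i=21 t=27 v=1: DROP (t<34-2); WM=34
i=22 t=37 v=6: → [36,45),[32,41); WM=34
i=23 t=43 v=7: → [40,49),[36,45); WM=40; [28,37) fires=9

19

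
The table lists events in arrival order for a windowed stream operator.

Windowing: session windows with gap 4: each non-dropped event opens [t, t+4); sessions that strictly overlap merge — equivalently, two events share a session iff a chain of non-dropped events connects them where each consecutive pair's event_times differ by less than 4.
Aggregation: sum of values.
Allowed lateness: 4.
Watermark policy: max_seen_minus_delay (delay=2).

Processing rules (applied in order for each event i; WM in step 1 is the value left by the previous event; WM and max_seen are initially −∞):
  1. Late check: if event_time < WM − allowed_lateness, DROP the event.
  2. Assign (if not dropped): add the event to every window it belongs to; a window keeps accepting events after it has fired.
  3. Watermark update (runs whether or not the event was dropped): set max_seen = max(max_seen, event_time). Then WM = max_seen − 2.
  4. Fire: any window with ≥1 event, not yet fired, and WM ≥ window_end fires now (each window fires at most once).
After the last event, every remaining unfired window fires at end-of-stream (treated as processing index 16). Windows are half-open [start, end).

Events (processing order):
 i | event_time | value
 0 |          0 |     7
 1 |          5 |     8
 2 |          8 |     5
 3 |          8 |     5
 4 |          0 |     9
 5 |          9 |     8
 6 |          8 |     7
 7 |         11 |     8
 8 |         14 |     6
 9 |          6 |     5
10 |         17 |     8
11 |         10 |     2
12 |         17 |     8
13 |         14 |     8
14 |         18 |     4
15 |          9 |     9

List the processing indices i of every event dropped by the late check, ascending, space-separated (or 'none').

4 9 11 15

i=0 t=0 v=7: → [0,4); WM=-2
i=1 t=5 v=8: → [5,9); WM=3
i=2 t=8 v=5: → [5,12); WM=6
i=3 t=8 v=5: → [5,12); WM=6
i=4 t=0 v=9: DROP (t<6-4); WM=6
i=5 t=9 v=8: → [5,13); WM=7
i=6 t=8 v=7: → [5,13); WM=7
i=7 t=11 v=8: → [5,15); WM=9
i=8 t=14 v=6: → [5,18); WM=12
i=9 t=6 v=5: DROP (t<12-4); WM=12
i=10 t=17 v=8: → [5,21); WM=15
i=11 t=10 v=2: DROP (t<15-4); WM=15
i=12 t=17 v=8: → [5,21); WM=15
i=13 t=14 v=8: → [5,21); WM=15
i=14 t=18 v=4: → [5,22); WM=16
i=15 t=9 v=9: DROP (t<16-4); WM=16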